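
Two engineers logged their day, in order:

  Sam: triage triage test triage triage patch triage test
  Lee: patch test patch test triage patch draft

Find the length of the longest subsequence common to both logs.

Match test at Sam[3]=Lee[4]; then triage at Sam[5]=Lee[5]; then patch at Sam[6]=Lee[6] — 3 tasks in the same relative order in both. dp[8][7] = 3 confirms this is the maximum.

3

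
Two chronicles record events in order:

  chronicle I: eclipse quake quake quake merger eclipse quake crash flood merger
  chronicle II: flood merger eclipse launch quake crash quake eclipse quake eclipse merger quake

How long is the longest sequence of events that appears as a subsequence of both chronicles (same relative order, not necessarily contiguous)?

6

Pick eclipse (chronicle I #1, chronicle II #3), quake (chronicle I #2, chronicle II #5), quake (chronicle I #3, chronicle II #7), quake (chronicle I #4, chronicle II #9), merger (chronicle I #5, chronicle II #11), quake (chronicle I #7, chronicle II #12); all 6 events appear in both, in order. dp[10][12] = 6 confirms this is the maximum.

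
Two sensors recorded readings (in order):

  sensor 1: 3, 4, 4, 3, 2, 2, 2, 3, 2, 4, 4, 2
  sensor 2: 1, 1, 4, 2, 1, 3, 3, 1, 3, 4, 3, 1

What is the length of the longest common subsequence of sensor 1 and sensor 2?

Match 3 (sensor 1 #1, sensor 2 #6), 3 (sensor 1 #4, sensor 2 #7), 3 (sensor 1 #8, sensor 2 #9), 4 (sensor 1 #10, sensor 2 #10) — 4 values in the same relative order in both. Since dp[12][12] = 4, nothing longer is possible.

4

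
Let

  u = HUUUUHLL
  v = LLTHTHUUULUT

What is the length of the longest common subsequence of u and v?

Pick H [1,6] → U [2,7] → U [3,8] → U [4,9] → U [5,11]; all 5 characters appear in both, in order. The LCS DP gives dp[8][12] = 5, so this is optimal.

5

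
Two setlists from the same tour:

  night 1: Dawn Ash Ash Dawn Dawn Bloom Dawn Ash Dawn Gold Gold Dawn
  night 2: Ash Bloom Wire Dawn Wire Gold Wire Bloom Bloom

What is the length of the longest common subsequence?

One common subsequence of length 4: Ash at night 1[3]=night 2[1]; then Bloom at night 1[6]=night 2[2]; then Dawn at night 1[7]=night 2[4]; then Gold at night 1[10]=night 2[6], and the DP table's final entry dp[12][9] is also 4, so no common subsequence is longer.

4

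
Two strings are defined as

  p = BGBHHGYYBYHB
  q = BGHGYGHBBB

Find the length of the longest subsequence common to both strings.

7

One common subsequence of length 7: B (p #1, q #1); then G (p #2, q #2); then H (p #5, q #3); then G (p #6, q #4); then Y (p #7, q #5); then B (p #9, q #9); then B (p #12, q #10), and the DP table's final entry dp[12][10] is also 7, so no common subsequence is longer.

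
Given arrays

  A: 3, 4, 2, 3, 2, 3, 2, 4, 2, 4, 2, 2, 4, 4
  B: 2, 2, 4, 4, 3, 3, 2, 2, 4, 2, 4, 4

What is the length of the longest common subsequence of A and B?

Pick 4 (A #2, B #4), 3 (A #4, B #5), 3 (A #6, B #6), 2 (A #7, B #7), 2 (A #9, B #8), 4 (A #10, B #9), 2 (A #12, B #10), 4 (A #13, B #11), 4 (A #14, B #12); all 9 values appear in both, in order. Since dp[14][12] = 9, nothing longer is possible.

9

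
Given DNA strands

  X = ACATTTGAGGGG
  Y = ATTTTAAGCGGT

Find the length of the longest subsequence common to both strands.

One common subsequence of length 8: A (X #1, Y #1); then T (X #4, Y #3); then T (X #5, Y #4); then T (X #6, Y #5); then A (X #8, Y #7); then G (X #9, Y #8); then G (X #10, Y #10); then G (X #11, Y #11). dp[12][12] = 8 confirms this is the maximum.

8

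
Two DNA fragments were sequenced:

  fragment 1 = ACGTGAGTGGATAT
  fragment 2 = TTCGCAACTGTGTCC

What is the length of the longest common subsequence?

7

One common subsequence of length 7: A at fragment 1[1]=fragment 2[7], then C at fragment 1[2]=fragment 2[8], then T at fragment 1[4]=fragment 2[9], then G at fragment 1[7]=fragment 2[10], then T at fragment 1[8]=fragment 2[11], then G at fragment 1[10]=fragment 2[12], then T at fragment 1[12]=fragment 2[13], and the DP table's final entry dp[14][15] is also 7, so no common subsequence is longer.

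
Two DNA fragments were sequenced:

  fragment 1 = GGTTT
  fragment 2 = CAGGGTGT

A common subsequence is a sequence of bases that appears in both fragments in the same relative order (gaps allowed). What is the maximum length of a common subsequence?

Let dp[i][j] be the LCS length of the first i bases of fragment 1 and the first j bases of fragment 2. dp[i][j] = dp[i-1][j-1]+1 when the i-th and j-th bases match, else max(dp[i-1][j], dp[i][j-1]).
    ·  C  A  G  G  G  T  G  T
 ·  0  0  0  0  0  0  0  0  0
 G  0  0  0  1  1  1  1  1  1
 G  0  0  0  1  2  2  2  2  2
 T  0  0  0  1  2  2  3  3  3
 T  0  0  0  1  2  2  3  3  4
 T  0  0  0  1  2  2  3  3  4
dp[5][8] = 4. One LCS (by backtracking along matches): GGTT.

4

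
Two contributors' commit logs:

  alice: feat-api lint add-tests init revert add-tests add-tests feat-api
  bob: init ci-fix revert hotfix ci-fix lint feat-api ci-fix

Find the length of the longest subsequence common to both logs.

Pick init at alice[4]=bob[1]; then revert at alice[5]=bob[3]; then feat-api at alice[8]=bob[7]; all 3 commits appear in both, in order, and the DP table's final entry dp[8][8] is also 3, so no common subsequence is longer.

3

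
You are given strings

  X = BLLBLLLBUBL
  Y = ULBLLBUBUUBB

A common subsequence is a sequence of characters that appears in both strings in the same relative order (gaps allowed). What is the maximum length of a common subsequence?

7

Let dp[i][j] be the LCS length of the first i characters of X and the first j characters of Y. dp[i][j] = dp[i-1][j-1]+1 when the i-th and j-th characters match, else max(dp[i-1][j], dp[i][j-1]).
    ·  U  L  B  L  L  B  U  B  U  U  B  B
 ·  0  0  0  0  0  0  0  0  0  0  0  0  0
 B  0  0  0  1  1  1  1  1  1  1  1  1  1
 L  0  0  1  1  2  2  2  2  2  2  2  2  2
 L  0  0  1  1  2  3  3  3  3  3  3  3  3
 B  0  0  1  2  2  3  4  4  4  4  4  4  4
 L  0  0  1  2  3  3  4  4  4  4  4  4  4
 L  0  0  1  2  3  4  4  4  4  4  4  4  4
 L  0  0  1  2  3  4  4  4  4  4  4  4  4
 B  0  0  1  2  3  4  5  5  5  5  5  5  5
 U  0  1  1  2  3  4  5  6  6  6  6  6  6
 B  0  1  1  2  3  4  5  6  7  7  7  7  7
 L  0  1  2  2  3  4  5  6  7  7  7  7  7
dp[11][12] = 7. One LCS (by backtracking along matches): BLLBBUB.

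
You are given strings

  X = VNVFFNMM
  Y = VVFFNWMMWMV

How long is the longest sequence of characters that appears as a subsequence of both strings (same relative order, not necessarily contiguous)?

Pick V (X #1, Y #1), then V (X #3, Y #2), then F (X #4, Y #3), then F (X #5, Y #4), then N (X #6, Y #5), then M (X #7, Y #8), then M (X #8, Y #10); all 7 characters appear in both, in order. The LCS DP gives dp[8][11] = 7, so this is optimal.

7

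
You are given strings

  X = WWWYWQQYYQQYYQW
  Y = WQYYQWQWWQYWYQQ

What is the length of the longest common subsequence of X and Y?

9

Pick W at X[1]=Y[1], then W at X[2]=Y[6], then W at X[3]=Y[8], then W at X[5]=Y[9], then Q at X[7]=Y[10], then Y at X[8]=Y[11], then Y at X[9]=Y[13], then Q at X[11]=Y[14], then Q at X[14]=Y[15]; all 9 characters appear in both, in order. Since dp[15][15] = 9, nothing longer is possible.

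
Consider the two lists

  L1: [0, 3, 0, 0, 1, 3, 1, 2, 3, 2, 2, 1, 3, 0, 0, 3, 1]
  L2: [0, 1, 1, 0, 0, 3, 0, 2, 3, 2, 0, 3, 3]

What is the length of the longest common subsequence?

Taking 0 (L1 #1, L2 #1) → 0 (L1 #3, L2 #4) → 0 (L1 #4, L2 #5) → 3 (L1 #6, L2 #6) → 2 (L1 #8, L2 #8) → 3 (L1 #9, L2 #9) → 2 (L1 #10, L2 #10) → 3 (L1 #13, L2 #12) → 3 (L1 #16, L2 #13) gives a common subsequence of length 9. dp[17][13] = 9 confirms this is the maximum.

9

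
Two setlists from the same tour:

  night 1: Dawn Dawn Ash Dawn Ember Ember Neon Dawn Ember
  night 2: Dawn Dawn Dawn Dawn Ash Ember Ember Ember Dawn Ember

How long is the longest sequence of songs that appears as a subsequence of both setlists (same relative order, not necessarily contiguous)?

7

Pick Dawn at night 1[1]=night 2[3]; then Dawn at night 1[2]=night 2[4]; then Ash at night 1[3]=night 2[5]; then Ember at night 1[5]=night 2[7]; then Ember at night 1[6]=night 2[8]; then Dawn at night 1[8]=night 2[9]; then Ember at night 1[9]=night 2[10]; all 7 songs appear in both, in order. Since dp[9][10] = 7, nothing longer is possible.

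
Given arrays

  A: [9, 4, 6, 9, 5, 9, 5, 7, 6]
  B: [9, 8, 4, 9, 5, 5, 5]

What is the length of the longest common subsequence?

5

Match 9 (A #1, B #1) → 4 (A #2, B #3) → 9 (A #4, B #4) → 5 (A #5, B #6) → 5 (A #7, B #7) — 5 values in the same relative order in both, and the DP table's final entry dp[9][7] is also 5, so no common subsequence is longer.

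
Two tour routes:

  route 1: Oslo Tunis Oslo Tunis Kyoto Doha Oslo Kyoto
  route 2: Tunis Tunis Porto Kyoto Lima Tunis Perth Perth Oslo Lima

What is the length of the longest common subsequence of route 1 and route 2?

4

Taking Tunis at route 1[2]=route 2[1], then Tunis at route 1[4]=route 2[2], then Kyoto at route 1[5]=route 2[4], then Oslo at route 1[7]=route 2[9] gives a common subsequence of length 4. dp[8][10] = 4 confirms this is the maximum.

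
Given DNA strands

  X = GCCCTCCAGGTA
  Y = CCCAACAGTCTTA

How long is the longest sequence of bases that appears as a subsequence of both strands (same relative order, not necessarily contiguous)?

8

One common subsequence of length 8: C (X #2, Y #1), C (X #3, Y #2), C (X #4, Y #3), C (X #7, Y #6), A (X #8, Y #7), G (X #9, Y #8), T (X #11, Y #12), A (X #12, Y #13). Since dp[12][13] = 8, nothing longer is possible.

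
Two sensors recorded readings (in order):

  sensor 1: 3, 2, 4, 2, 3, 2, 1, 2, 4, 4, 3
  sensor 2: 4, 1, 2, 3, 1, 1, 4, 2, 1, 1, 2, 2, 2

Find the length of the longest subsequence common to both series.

Let dp[i][j] be the LCS length of the first i values of sensor 1 and the first j values of sensor 2. dp[i][j] = dp[i-1][j-1]+1 when the i-th and j-th values match, else max(dp[i-1][j], dp[i][j-1]).
    ·  4  1  2  3  1  1  4  2  1  1  2  2  2
 ·  0  0  0  0  0  0  0  0  0  0  0  0  0  0
 3  0  0  0  0  1  1  1  1  1  1  1  1  1  1
 2  0  0  0  1  1  1  1  1  2  2  2  2  2  2
 4  0  1  1  1  1  1  1  2  2  2  2  2  2  2
 2  0  1  1  2  2  2  2  2  3  3  3  3  3  3
 3  0  1  1  2  3  3  3  3  3  3  3  3  3  3
 2  0  1  1  2  3  3  3  3  4  4  4  4  4  4
 1  0  1  2  2  3  4  4  4  4  5  5  5  5  5
 2  0  1  2  3  3  4  4  4  5  5  5  6  6  6
 4  0  1  2  3  3  4  4  5  5  5  5  6  6  6
 4  0  1  2  3  3  4  4  5  5  5  5  6  6  6
 3  0  1  2  3  4  4  4  5  5  5  5  6  6  6
dp[11][13] = 6. One LCS (by backtracking along matches): 4, 2, 3, 2, 1, 2.

6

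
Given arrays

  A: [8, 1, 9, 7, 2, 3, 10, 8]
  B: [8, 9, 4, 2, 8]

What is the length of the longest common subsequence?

Taking 8 (A #1, B #1), then 9 (A #3, B #2), then 2 (A #5, B #4), then 8 (A #8, B #5) gives a common subsequence of length 4. dp[8][5] = 4 confirms this is the maximum.

4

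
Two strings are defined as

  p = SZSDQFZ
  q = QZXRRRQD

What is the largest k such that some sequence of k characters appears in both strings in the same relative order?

2

Match Z at p[2]=q[2]; then D at p[4]=q[8] — 2 characters in the same relative order in both. Since dp[7][8] = 2, nothing longer is possible.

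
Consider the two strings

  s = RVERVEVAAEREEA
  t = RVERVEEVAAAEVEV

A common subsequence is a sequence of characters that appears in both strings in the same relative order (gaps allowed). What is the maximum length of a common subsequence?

Pick R at s[1]=t[1], V at s[2]=t[2], E at s[3]=t[3], R at s[4]=t[4], V at s[5]=t[5], E at s[6]=t[7], V at s[7]=t[8], A at s[8]=t[10], A at s[9]=t[11], E at s[10]=t[12], E at s[12]=t[14]; all 11 characters appear in both, in order. Since dp[14][15] = 11, nothing longer is possible.

11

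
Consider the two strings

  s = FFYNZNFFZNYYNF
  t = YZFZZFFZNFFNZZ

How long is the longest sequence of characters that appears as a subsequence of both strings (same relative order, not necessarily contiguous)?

7

Pick F at s[1]=t[6]; then F at s[2]=t[7]; then Z at s[5]=t[8]; then N at s[6]=t[9]; then F at s[7]=t[10]; then F at s[8]=t[11]; then Z at s[9]=t[14]; all 7 characters appear in both, in order. The LCS DP gives dp[14][14] = 7, so this is optimal.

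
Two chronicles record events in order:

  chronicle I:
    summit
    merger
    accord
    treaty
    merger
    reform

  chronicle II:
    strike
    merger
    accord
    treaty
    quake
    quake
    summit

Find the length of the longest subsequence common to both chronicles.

3

Match merger (chronicle I #2, chronicle II #2), accord (chronicle I #3, chronicle II #3), treaty (chronicle I #4, chronicle II #4) — 3 events in the same relative order in both. Since dp[6][7] = 3, nothing longer is possible.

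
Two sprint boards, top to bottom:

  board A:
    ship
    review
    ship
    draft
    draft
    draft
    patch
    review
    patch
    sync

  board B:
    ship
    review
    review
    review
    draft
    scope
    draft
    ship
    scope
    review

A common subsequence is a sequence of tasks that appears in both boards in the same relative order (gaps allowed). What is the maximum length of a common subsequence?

Match ship at board A[1]=board B[1], then review at board A[2]=board B[4], then draft at board A[4]=board B[5], then draft at board A[5]=board B[7], then review at board A[8]=board B[10] — 5 tasks in the same relative order in both, and the DP table's final entry dp[10][10] is also 5, so no common subsequence is longer.

5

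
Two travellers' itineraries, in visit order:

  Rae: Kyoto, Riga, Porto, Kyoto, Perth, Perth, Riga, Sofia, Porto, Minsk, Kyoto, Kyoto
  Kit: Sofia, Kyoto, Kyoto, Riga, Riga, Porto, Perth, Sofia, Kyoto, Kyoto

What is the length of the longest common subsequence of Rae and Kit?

Taking Kyoto at Rae[1]=Kit[3] → Riga at Rae[2]=Kit[5] → Porto at Rae[3]=Kit[6] → Perth at Rae[6]=Kit[7] → Sofia at Rae[8]=Kit[8] → Kyoto at Rae[11]=Kit[9] → Kyoto at Rae[12]=Kit[10] gives a common subsequence of length 7. Since dp[12][10] = 7, nothing longer is possible.

7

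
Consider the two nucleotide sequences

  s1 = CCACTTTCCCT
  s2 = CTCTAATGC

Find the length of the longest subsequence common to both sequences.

Match C [1,1] → C [2,3] → A [3,6] → T [5,7] → C [10,9] — 5 bases in the same relative order in both. The LCS DP gives dp[11][9] = 5, so this is optimal.

5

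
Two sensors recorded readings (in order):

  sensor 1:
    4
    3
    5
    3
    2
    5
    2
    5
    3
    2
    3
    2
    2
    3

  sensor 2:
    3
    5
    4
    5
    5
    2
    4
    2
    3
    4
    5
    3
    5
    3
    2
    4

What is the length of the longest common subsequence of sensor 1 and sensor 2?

8

Match 4 (sensor 1 #1, sensor 2 #3) → 5 (sensor 1 #3, sensor 2 #5) → 2 (sensor 1 #5, sensor 2 #6) → 2 (sensor 1 #7, sensor 2 #8) → 5 (sensor 1 #8, sensor 2 #11) → 3 (sensor 1 #9, sensor 2 #12) → 3 (sensor 1 #11, sensor 2 #14) → 2 (sensor 1 #12, sensor 2 #15) — 8 values in the same relative order in both. Since dp[14][16] = 8, nothing longer is possible.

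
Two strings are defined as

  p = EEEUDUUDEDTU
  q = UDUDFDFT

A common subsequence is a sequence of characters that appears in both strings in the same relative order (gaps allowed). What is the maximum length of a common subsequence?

Pick U at p[4]=q[1]; then D at p[5]=q[2]; then U at p[7]=q[3]; then D at p[8]=q[4]; then D at p[10]=q[6]; then T at p[11]=q[8]; all 6 characters appear in both, in order, and the DP table's final entry dp[12][8] is also 6, so no common subsequence is longer.

6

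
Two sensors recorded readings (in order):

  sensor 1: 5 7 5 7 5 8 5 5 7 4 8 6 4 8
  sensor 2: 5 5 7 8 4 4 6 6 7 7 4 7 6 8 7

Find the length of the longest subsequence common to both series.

8

Pick 5 at sensor 1[1]=sensor 2[1]; then 5 at sensor 1[3]=sensor 2[2]; then 7 at sensor 1[4]=sensor 2[3]; then 8 at sensor 1[6]=sensor 2[4]; then 7 at sensor 1[9]=sensor 2[10]; then 4 at sensor 1[10]=sensor 2[11]; then 6 at sensor 1[12]=sensor 2[13]; then 8 at sensor 1[14]=sensor 2[14]; all 8 values appear in both, in order. dp[14][15] = 8 confirms this is the maximum.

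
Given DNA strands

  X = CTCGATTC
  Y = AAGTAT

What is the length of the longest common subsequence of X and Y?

3

One common subsequence of length 3: T at X[2]=Y[4] → A at X[5]=Y[5] → T at X[7]=Y[6]. The LCS DP gives dp[8][6] = 3, so this is optimal.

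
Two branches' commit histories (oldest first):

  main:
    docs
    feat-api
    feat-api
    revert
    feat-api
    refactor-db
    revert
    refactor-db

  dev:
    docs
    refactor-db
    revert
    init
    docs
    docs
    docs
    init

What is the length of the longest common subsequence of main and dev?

Match docs (main #1, dev #1) → refactor-db (main #6, dev #2) → revert (main #7, dev #3) — 3 commits in the same relative order in both. The LCS DP gives dp[8][8] = 3, so this is optimal.

3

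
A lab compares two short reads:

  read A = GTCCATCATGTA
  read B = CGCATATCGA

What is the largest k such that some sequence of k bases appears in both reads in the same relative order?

8

One common subsequence of length 8: G (read A #1, read B #2); then C (read A #4, read B #3); then A (read A #5, read B #4); then T (read A #6, read B #5); then A (read A #8, read B #6); then T (read A #9, read B #7); then G (read A #10, read B #9); then A (read A #12, read B #10). dp[12][10] = 8 confirms this is the maximum.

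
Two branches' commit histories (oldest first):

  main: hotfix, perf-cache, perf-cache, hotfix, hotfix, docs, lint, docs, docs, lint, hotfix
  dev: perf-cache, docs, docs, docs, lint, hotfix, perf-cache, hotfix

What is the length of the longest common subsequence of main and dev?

Taking perf-cache [3,1], docs [6,2], docs [8,3], docs [9,4], lint [10,5], hotfix [11,8] gives a common subsequence of length 6, and the DP table's final entry dp[11][8] is also 6, so no common subsequence is longer.

6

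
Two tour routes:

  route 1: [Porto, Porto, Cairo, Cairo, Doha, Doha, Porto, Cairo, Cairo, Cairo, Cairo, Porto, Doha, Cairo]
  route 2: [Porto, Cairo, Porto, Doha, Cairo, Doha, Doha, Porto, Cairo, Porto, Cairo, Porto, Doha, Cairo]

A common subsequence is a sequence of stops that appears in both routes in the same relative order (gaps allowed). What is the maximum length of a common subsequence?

Match Porto at route 1[1]=route 2[1]; then Porto at route 1[2]=route 2[3]; then Cairo at route 1[4]=route 2[5]; then Doha at route 1[5]=route 2[6]; then Doha at route 1[6]=route 2[7]; then Porto at route 1[7]=route 2[8]; then Cairo at route 1[8]=route 2[9]; then Cairo at route 1[11]=route 2[11]; then Porto at route 1[12]=route 2[12]; then Doha at route 1[13]=route 2[13]; then Cairo at route 1[14]=route 2[14] — 11 stops in the same relative order in both, and the DP table's final entry dp[14][14] is also 11, so no common subsequence is longer.

11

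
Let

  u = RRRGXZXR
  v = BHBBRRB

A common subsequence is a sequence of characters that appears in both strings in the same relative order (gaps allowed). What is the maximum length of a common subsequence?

2

Taking R at u[1]=v[5] → R at u[2]=v[6] gives a common subsequence of length 2, and the DP table's final entry dp[8][7] is also 2, so no common subsequence is longer.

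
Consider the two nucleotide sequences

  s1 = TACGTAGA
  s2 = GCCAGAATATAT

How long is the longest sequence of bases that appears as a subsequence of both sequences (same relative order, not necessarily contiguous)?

5

One common subsequence of length 5: A (s1 #2, s2 #4), G (s1 #4, s2 #5), T (s1 #5, s2 #8), A (s1 #6, s2 #9), A (s1 #8, s2 #11). dp[8][12] = 5 confirms this is the maximum.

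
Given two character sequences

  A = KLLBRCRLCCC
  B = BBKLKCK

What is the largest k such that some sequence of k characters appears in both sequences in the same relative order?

3

Let dp[i][j] be the LCS length of the first i characters of A and the first j characters of B. dp[i][j] = dp[i-1][j-1]+1 when the i-th and j-th characters match, else max(dp[i-1][j], dp[i][j-1]).
    ·  B  B  K  L  K  C  K
 ·  0  0  0  0  0  0  0  0
 K  0  0  0  1  1  1  1  1
 L  0  0  0  1  2  2  2  2
 L  0  0  0  1  2  2  2  2
 B  0  1  1  1  2  2  2  2
 R  0  1  1  1  2  2  2  2
 C  0  1  1  1  2  2  3  3
 R  0  1  1  1  2  2  3  3
 L  0  1  1  1  2  2  3  3
 C  0  1  1  1  2  2  3  3
 C  0  1  1  1  2  2  3  3
 C  0  1  1  1  2  2  3  3
dp[11][7] = 3. One LCS (by backtracking along matches): KLC.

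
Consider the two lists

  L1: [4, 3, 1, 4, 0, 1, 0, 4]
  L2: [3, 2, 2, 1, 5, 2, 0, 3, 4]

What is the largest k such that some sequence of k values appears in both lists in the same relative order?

4

Match 3 [2,1] → 1 [3,4] → 0 [5,7] → 4 [8,9] — 4 values in the same relative order in both. The LCS DP gives dp[8][9] = 4, so this is optimal.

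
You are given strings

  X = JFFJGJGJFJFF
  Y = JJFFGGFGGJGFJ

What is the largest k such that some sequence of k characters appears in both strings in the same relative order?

8

Match J [1,2], F [2,4], F [3,7], G [5,9], J [6,10], G [7,11], F [9,12], J [10,13] — 8 characters in the same relative order in both. Since dp[12][13] = 8, nothing longer is possible.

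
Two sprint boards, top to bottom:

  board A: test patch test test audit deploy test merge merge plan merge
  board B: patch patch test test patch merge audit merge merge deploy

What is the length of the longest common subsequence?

6

Pick patch [2,2] → test [3,3] → test [4,4] → audit [5,7] → merge [8,8] → merge [9,9]; all 6 tasks appear in both, in order. Since dp[11][10] = 6, nothing longer is possible.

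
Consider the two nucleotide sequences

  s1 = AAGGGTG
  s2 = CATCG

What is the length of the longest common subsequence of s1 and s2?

Let dp[i][j] be the LCS length of the first i bases of s1 and the first j bases of s2. dp[i][j] = dp[i-1][j-1]+1 when the i-th and j-th bases match, else max(dp[i-1][j], dp[i][j-1]).
    ·  C  A  T  C  G
 ·  0  0  0  0  0  0
 A  0  0  1  1  1  1
 A  0  0  1  1  1  1
 G  0  0  1  1  1  2
 G  0  0  1  1  1  2
 G  0  0  1  1  1  2
 T  0  0  1  2  2  2
 G  0  0  1  2  2  3
dp[7][5] = 3. One LCS (by backtracking along matches): ATG.

3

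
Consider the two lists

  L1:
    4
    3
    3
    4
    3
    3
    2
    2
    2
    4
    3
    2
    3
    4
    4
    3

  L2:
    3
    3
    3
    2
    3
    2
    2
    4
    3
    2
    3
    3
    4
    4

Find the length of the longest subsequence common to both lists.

Pick 3 (L1 #2, L2 #1); then 3 (L1 #3, L2 #2); then 3 (L1 #5, L2 #3); then 3 (L1 #6, L2 #5); then 2 (L1 #8, L2 #6); then 2 (L1 #9, L2 #7); then 4 (L1 #10, L2 #8); then 3 (L1 #11, L2 #9); then 2 (L1 #12, L2 #10); then 3 (L1 #13, L2 #12); then 4 (L1 #14, L2 #13); then 4 (L1 #15, L2 #14); all 12 values appear in both, in order. dp[16][14] = 12 confirms this is the maximum.

12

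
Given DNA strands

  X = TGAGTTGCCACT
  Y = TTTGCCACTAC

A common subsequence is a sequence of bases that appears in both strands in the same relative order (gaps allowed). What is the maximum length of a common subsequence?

Let dp[i][j] be the LCS length of the first i bases of X and the first j bases of Y. dp[i][j] = dp[i-1][j-1]+1 when the i-th and j-th bases match, else max(dp[i-1][j], dp[i][j-1]).
    ·  T  T  T  G  C  C  A  C  T  A  C
 ·  0  0  0  0  0  0  0  0  0  0  0  0
 T  0  1  1  1  1  1  1  1  1  1  1  1
 G  0  1  1  1  2  2  2  2  2  2  2  2
 A  0  1  1  1  2  2  2  3  3  3  3  3
 G  0  1  1  1  2  2  2  3  3  3  3  3
 T  0  1  2  2  2  2  2  3  3  4  4  4
 T  0  1  2  3  3  3  3  3  3  4  4  4
 G  0  1  2  3  4  4  4  4  4  4  4  4
 C  0  1  2  3  4  5  5  5  5  5  5  5
 C  0  1  2  3  4  5  6  6  6  6  6  6
 A  0  1  2  3  4  5  6  7  7  7  7  7
 C  0  1  2  3  4  5  6  7  8  8  8  8
 T  0  1  2  3  4  5  6  7  8  9  9  9
dp[12][11] = 9. One LCS (by backtracking along matches): TTTGCCACT.

9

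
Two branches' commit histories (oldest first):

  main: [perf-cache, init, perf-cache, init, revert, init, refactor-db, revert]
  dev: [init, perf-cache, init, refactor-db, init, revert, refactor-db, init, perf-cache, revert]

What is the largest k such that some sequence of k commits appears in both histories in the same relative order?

6

Taking perf-cache (main #1, dev #2), init (main #2, dev #3), init (main #4, dev #5), revert (main #5, dev #6), init (main #6, dev #8), revert (main #8, dev #10) gives a common subsequence of length 6. Since dp[8][10] = 6, nothing longer is possible.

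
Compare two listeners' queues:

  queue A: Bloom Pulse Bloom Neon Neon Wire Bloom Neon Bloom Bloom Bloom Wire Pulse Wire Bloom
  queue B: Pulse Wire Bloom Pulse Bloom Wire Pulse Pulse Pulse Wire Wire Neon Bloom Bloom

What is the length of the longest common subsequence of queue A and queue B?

Match Pulse (queue A #2, queue B #1); then Wire (queue A #6, queue B #2); then Bloom (queue A #7, queue B #3); then Bloom (queue A #11, queue B #5); then Wire (queue A #12, queue B #6); then Pulse (queue A #13, queue B #9); then Wire (queue A #14, queue B #11); then Bloom (queue A #15, queue B #14) — 8 songs in the same relative order in both, and the DP table's final entry dp[15][14] is also 8, so no common subsequence is longer.

8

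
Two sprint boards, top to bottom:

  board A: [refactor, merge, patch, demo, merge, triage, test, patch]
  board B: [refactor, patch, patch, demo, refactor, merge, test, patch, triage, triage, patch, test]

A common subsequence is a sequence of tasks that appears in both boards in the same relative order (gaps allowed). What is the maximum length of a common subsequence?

One common subsequence of length 6: refactor [1,1]; then patch [3,3]; then demo [4,4]; then merge [5,6]; then triage [6,10]; then test [7,12], and the DP table's final entry dp[8][12] is also 6, so no common subsequence is longer.

6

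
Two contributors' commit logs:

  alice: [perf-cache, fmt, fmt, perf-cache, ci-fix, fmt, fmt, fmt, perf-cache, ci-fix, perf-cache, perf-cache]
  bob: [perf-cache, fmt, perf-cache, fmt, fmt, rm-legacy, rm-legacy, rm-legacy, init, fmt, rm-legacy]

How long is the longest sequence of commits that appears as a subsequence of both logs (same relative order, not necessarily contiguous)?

6

Match perf-cache at alice[1]=bob[1], fmt at alice[3]=bob[2], perf-cache at alice[4]=bob[3], fmt at alice[6]=bob[4], fmt at alice[7]=bob[5], fmt at alice[8]=bob[10] — 6 commits in the same relative order in both. dp[12][11] = 6 confirms this is the maximum.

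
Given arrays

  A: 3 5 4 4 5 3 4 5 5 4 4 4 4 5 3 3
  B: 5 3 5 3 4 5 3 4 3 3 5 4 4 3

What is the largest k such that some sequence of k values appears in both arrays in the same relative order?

10

Match 3 at A[1]=B[2], then 5 at A[2]=B[3], then 4 at A[4]=B[5], then 5 at A[5]=B[6], then 3 at A[6]=B[7], then 4 at A[7]=B[8], then 5 at A[9]=B[11], then 4 at A[12]=B[12], then 4 at A[13]=B[13], then 3 at A[16]=B[14] — 10 values in the same relative order in both. The LCS DP gives dp[16][14] = 10, so this is optimal.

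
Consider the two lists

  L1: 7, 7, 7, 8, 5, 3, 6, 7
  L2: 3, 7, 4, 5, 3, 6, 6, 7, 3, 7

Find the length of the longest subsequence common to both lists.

Match 7 at L1[1]=L2[2] → 5 at L1[5]=L2[4] → 3 at L1[6]=L2[5] → 6 at L1[7]=L2[7] → 7 at L1[8]=L2[10] — 5 values in the same relative order in both. The LCS DP gives dp[8][10] = 5, so this is optimal.

5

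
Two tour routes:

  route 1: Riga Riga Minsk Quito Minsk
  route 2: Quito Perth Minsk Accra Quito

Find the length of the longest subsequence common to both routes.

Match Minsk (route 1 #3, route 2 #3), then Quito (route 1 #4, route 2 #5) — 2 stops in the same relative order in both. Since dp[5][5] = 2, nothing longer is possible.

2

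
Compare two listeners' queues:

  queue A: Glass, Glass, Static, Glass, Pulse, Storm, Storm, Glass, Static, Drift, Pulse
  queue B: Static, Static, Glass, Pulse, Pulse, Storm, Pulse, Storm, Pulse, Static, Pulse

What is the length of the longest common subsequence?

Pick Static (queue A #3, queue B #2), then Glass (queue A #4, queue B #3), then Pulse (queue A #5, queue B #5), then Storm (queue A #6, queue B #6), then Storm (queue A #7, queue B #8), then Static (queue A #9, queue B #10), then Pulse (queue A #11, queue B #11); all 7 songs appear in both, in order. dp[11][11] = 7 confirms this is the maximum.

7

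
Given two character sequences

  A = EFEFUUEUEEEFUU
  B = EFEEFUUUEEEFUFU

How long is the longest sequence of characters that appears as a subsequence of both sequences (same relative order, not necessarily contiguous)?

One common subsequence of length 13: E [1,1], F [2,2], E [3,4], F [4,5], U [5,6], U [6,7], U [8,8], E [9,9], E [10,10], E [11,11], F [12,12], U [13,13], U [14,15]. dp[14][15] = 13 confirms this is the maximum.

13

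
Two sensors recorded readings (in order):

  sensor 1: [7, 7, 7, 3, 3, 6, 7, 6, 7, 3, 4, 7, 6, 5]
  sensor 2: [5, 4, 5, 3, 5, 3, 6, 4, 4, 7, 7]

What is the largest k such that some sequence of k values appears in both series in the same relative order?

One common subsequence of length 5: 3 at sensor 1[4]=sensor 2[4], 3 at sensor 1[5]=sensor 2[6], 6 at sensor 1[6]=sensor 2[7], 7 at sensor 1[9]=sensor 2[10], 7 at sensor 1[12]=sensor 2[11], and the DP table's final entry dp[14][11] is also 5, so no common subsequence is longer.

5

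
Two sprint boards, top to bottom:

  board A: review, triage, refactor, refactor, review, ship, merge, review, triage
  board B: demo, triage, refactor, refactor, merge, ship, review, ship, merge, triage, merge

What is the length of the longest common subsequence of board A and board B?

Match triage (board A #2, board B #2), refactor (board A #3, board B #3), refactor (board A #4, board B #4), review (board A #5, board B #7), ship (board A #6, board B #8), merge (board A #7, board B #9), triage (board A #9, board B #10) — 7 tasks in the same relative order in both. The LCS DP gives dp[9][11] = 7, so this is optimal.

7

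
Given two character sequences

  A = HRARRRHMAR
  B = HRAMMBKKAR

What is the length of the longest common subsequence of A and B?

6

Taking H at A[1]=B[1], then R at A[2]=B[2], then A at A[3]=B[3], then M at A[8]=B[5], then A at A[9]=B[9], then R at A[10]=B[10] gives a common subsequence of length 6, and the DP table's final entry dp[10][10] is also 6, so no common subsequence is longer.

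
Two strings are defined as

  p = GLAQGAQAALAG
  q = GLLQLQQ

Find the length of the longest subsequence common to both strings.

Taking G at p[1]=q[1], then L at p[2]=q[5], then Q at p[4]=q[6], then Q at p[7]=q[7] gives a common subsequence of length 4. The LCS DP gives dp[12][7] = 4, so this is optimal.

4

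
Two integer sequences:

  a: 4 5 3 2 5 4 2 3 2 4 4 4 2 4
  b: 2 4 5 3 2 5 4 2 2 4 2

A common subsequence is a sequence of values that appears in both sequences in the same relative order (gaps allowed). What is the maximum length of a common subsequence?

10

Pick 4 [1,2], then 5 [2,3], then 3 [3,4], then 2 [4,5], then 5 [5,6], then 4 [6,7], then 2 [7,8], then 2 [9,9], then 4 [12,10], then 2 [13,11]; all 10 values appear in both, in order. dp[14][11] = 10 confirms this is the maximum.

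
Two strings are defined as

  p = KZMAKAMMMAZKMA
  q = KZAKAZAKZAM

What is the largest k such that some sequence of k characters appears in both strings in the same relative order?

One common subsequence of length 8: K [1,1]; then Z [2,2]; then A [4,3]; then K [5,4]; then A [6,5]; then A [10,7]; then Z [11,9]; then M [13,11]. dp[14][11] = 8 confirms this is the maximum.

8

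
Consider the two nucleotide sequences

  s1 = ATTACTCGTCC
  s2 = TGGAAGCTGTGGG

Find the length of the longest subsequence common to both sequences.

Pick A [1,4] → A [4,5] → C [5,7] → T [6,8] → G [8,9] → T [9,10]; all 6 bases appear in both, in order. Since dp[11][13] = 6, nothing longer is possible.

6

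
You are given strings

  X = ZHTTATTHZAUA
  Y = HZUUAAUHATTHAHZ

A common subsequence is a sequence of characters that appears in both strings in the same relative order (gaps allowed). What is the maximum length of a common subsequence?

Taking Z (X #1, Y #2); then H (X #2, Y #8); then T (X #3, Y #10); then T (X #4, Y #11); then A (X #5, Y #13); then H (X #8, Y #14); then Z (X #9, Y #15) gives a common subsequence of length 7. The LCS DP gives dp[12][15] = 7, so this is optimal.

7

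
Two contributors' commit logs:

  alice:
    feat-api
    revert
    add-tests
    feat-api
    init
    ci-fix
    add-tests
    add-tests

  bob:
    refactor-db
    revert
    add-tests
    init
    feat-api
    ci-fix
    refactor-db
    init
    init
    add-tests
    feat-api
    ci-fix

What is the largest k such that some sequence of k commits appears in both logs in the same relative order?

One common subsequence of length 5: revert at alice[2]=bob[2], then add-tests at alice[3]=bob[3], then feat-api at alice[4]=bob[5], then init at alice[5]=bob[9], then ci-fix at alice[6]=bob[12], and the DP table's final entry dp[8][12] is also 5, so no common subsequence is longer.

5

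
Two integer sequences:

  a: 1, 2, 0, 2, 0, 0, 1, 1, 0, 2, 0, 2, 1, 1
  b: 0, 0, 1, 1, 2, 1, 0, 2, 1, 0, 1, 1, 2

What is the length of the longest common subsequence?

Taking 0 (a #3, b #1) → 0 (a #5, b #2) → 1 (a #7, b #4) → 1 (a #8, b #6) → 0 (a #9, b #7) → 2 (a #10, b #8) → 0 (a #11, b #10) → 1 (a #13, b #11) → 1 (a #14, b #12) gives a common subsequence of length 9. Since dp[14][13] = 9, nothing longer is possible.

9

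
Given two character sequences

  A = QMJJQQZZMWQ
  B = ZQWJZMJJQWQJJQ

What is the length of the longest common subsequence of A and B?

Taking Q (A #1, B #2), M (A #2, B #6), J (A #3, B #7), J (A #4, B #8), Q (A #5, B #9), Q (A #6, B #11), Q (A #11, B #14) gives a common subsequence of length 7, and the DP table's final entry dp[11][14] is also 7, so no common subsequence is longer.

7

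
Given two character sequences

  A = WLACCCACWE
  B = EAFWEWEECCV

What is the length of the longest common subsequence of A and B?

3

One common subsequence of length 3: W (A #1, B #6); then C (A #4, B #9); then C (A #5, B #10), and the DP table's final entry dp[10][11] is also 3, so no common subsequence is longer.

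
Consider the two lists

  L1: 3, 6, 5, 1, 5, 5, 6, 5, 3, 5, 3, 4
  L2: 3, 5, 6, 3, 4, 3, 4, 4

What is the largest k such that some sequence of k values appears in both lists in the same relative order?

Let dp[i][j] be the LCS length of the first i values of L1 and the first j values of L2. dp[i][j] = dp[i-1][j-1]+1 when the i-th and j-th values match, else max(dp[i-1][j], dp[i][j-1]).
    ·  3  5  6  3  4  3  4  4
 ·  0  0  0  0  0  0  0  0  0
 3  0  1  1  1  1  1  1  1  1
 6  0  1  1  2  2  2  2  2  2
 5  0  1  2  2  2  2  2  2  2
 1  0  1  2  2  2  2  2  2  2
 5  0  1  2  2  2  2  2  2  2
 5  0  1  2  2  2  2  2  2  2
 6  0  1  2  3  3  3  3  3  3
 5  0  1  2  3  3  3  3  3  3
 3  0  1  2  3  4  4  4  4  4
 5  0  1  2  3  4  4  4  4  4
 3  0  1  2  3  4  4  5  5  5
 4  0  1  2  3  4  5  5  6  6
dp[12][8] = 6. One LCS (by backtracking along matches): 3, 5, 6, 3, 3, 4.

6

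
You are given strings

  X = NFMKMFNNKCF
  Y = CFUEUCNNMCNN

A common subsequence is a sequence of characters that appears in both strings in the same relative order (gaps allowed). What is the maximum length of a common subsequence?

Match N at X[1]=Y[8], then M at X[3]=Y[9], then N at X[7]=Y[11], then N at X[8]=Y[12] — 4 characters in the same relative order in both, and the DP table's final entry dp[11][12] is also 4, so no common subsequence is longer.

4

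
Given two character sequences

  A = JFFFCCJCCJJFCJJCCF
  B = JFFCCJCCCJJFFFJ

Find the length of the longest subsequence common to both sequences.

Match J [1,1], then F [3,2], then F [4,3], then C [5,4], then C [6,5], then J [7,6], then C [8,8], then C [9,9], then J [10,10], then J [11,11], then F [12,14], then J [15,15] — 12 characters in the same relative order in both. The LCS DP gives dp[18][15] = 12, so this is optimal.

12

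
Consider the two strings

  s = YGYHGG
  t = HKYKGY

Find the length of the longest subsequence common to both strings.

Taking Y at s[1]=t[3] → G at s[2]=t[5] → Y at s[3]=t[6] gives a common subsequence of length 3. Since dp[6][6] = 3, nothing longer is possible.

3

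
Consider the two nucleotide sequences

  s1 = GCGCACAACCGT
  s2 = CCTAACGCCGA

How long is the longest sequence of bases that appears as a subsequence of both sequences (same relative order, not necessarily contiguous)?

Match C [2,1] → C [4,2] → A [5,5] → C [6,6] → C [9,8] → C [10,9] → G [11,10] — 7 bases in the same relative order in both. Since dp[12][11] = 7, nothing longer is possible.

7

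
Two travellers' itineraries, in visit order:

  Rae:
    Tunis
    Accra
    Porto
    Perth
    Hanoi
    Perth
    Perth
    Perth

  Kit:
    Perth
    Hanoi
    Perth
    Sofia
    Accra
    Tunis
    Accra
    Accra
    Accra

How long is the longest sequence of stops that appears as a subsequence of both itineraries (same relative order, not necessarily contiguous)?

3

Match Perth at Rae[4]=Kit[1] → Hanoi at Rae[5]=Kit[2] → Perth at Rae[6]=Kit[3] — 3 stops in the same relative order in both. The LCS DP gives dp[8][9] = 3, so this is optimal.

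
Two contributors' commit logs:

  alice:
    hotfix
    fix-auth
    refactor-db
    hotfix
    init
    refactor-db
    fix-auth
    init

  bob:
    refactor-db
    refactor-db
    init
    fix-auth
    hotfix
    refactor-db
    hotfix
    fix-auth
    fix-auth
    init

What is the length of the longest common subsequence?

Pick hotfix (alice #1, bob #5), then refactor-db (alice #3, bob #6), then hotfix (alice #4, bob #7), then fix-auth (alice #7, bob #9), then init (alice #8, bob #10); all 5 commits appear in both, in order. dp[8][10] = 5 confirms this is the maximum.

5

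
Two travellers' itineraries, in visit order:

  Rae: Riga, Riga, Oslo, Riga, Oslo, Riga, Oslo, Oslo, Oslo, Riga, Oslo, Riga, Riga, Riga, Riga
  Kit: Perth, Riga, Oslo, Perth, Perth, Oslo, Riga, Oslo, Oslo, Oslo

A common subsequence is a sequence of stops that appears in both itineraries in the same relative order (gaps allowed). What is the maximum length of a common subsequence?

7

One common subsequence of length 7: Riga (Rae #2, Kit #2) → Oslo (Rae #3, Kit #3) → Oslo (Rae #5, Kit #6) → Riga (Rae #6, Kit #7) → Oslo (Rae #8, Kit #8) → Oslo (Rae #9, Kit #9) → Oslo (Rae #11, Kit #10). dp[15][10] = 7 confirms this is the maximum.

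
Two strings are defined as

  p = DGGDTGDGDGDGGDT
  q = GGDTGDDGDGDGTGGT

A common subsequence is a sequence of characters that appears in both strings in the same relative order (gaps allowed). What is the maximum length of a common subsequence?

One common subsequence of length 13: G (p #2, q #1) → G (p #3, q #2) → D (p #4, q #3) → T (p #5, q #4) → G (p #6, q #5) → D (p #7, q #7) → G (p #8, q #8) → D (p #9, q #9) → G (p #10, q #10) → D (p #11, q #11) → G (p #12, q #14) → G (p #13, q #15) → T (p #15, q #16). Since dp[15][16] = 13, nothing longer is possible.

13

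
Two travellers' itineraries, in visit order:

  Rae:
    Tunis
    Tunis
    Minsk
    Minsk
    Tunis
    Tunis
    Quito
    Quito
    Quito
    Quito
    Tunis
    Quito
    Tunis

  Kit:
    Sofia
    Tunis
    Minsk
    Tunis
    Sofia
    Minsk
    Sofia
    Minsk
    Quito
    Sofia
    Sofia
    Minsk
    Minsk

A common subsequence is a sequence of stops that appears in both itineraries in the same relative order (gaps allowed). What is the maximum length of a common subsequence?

5

Pick Tunis at Rae[1]=Kit[2], then Tunis at Rae[2]=Kit[4], then Minsk at Rae[3]=Kit[6], then Minsk at Rae[4]=Kit[8], then Quito at Rae[7]=Kit[9]; all 5 stops appear in both, in order, and the DP table's final entry dp[13][13] is also 5, so no common subsequence is longer.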